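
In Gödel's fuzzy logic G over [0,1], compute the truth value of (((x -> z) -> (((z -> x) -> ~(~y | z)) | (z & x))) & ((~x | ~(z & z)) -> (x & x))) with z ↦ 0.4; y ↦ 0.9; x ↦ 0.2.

(x -> z): 0.2 ≤ 0.4, so result = 1
(z -> x): 0.4 > 0.2, so result = 0.2
~y: Gödel ¬ of 0.9 = 0 (operand ≠ 0)
(~y | z) = max(0, 0.4) = 0.4
~(~y | z): Gödel ¬ of 0.4 = 0 (operand ≠ 0)
((z -> x) -> ~(~y | z)): 0.2 > 0, so result = 0
(z & x) = min(0.4, 0.2) = 0.2
(((z -> x) -> ~(~y | z)) | (z & x)) = max(0, 0.2) = 0.2
((x -> z) -> (((z -> x) -> ~(~y | z)) | (z & x))): 1 > 0.2, so result = 0.2
~x: Gödel ¬ of 0.2 = 0 (operand ≠ 0)
(z & z) = min(0.4, 0.4) = 0.4
~(z & z): Gödel ¬ of 0.4 = 0 (operand ≠ 0)
(~x | ~(z & z)) = max(0, 0) = 0
(x & x) = min(0.2, 0.2) = 0.2
((~x | ~(z & z)) -> (x & x)): 0 ≤ 0.2, so result = 1
(((x -> z) -> (((z -> x) -> ~(~y | z)) | (z & x))) & ((~x | ~(z & z)) -> (x & x))) = min(0.2, 1) = 0.2

0.20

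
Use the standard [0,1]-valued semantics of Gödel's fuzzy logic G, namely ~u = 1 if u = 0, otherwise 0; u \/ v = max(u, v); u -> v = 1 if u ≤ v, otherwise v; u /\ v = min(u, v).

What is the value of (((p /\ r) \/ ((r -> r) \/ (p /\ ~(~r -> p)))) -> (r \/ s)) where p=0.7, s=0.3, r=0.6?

(p /\ r) = min(0.7, 0.6) = 0.6
(r -> r): 0.6 ≤ 0.6, so result = 1
~r: Gödel ¬ of 0.6 = 0 (operand ≠ 0)
(~r -> p): 0 ≤ 0.7, so result = 1
~(~r -> p): Gödel ¬ of 1 = 0 (operand ≠ 0)
(p /\ ~(~r -> p)) = min(0.7, 0) = 0
((r -> r) \/ (p /\ ~(~r -> p))) = max(1, 0) = 1
((p /\ r) \/ ((r -> r) \/ (p /\ ~(~r -> p)))) = max(0.6, 1) = 1
(r \/ s) = max(0.6, 0.3) = 0.6
(((p /\ r) \/ ((r -> r) \/ (p /\ ~(~r -> p)))) -> (r \/ s)): 1 > 0.6, so result = 0.6

0.60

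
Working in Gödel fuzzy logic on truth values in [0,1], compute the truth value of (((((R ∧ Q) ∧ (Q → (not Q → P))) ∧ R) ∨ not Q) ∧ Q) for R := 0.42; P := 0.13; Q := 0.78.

0.42

(R ∧ Q) = min(0.42, 0.78) = 0.42
not Q: Gödel ¬ of 0.78 = 0 (operand ≠ 0)
(not Q → P): 0 ≤ 0.13, so result = 1
(Q → (not Q → P)): 0.78 ≤ 1, so result = 1
((R ∧ Q) ∧ (Q → (not Q → P))) = min(0.42, 1) = 0.42
(((R ∧ Q) ∧ (Q → (not Q → P))) ∧ R) = min(0.42, 0.42) = 0.42
not Q: Gödel ¬ of 0.78 = 0 (operand ≠ 0)
((((R ∧ Q) ∧ (Q → (not Q → P))) ∧ R) ∨ not Q) = max(0.42, 0) = 0.42
(((((R ∧ Q) ∧ (Q → (not Q → P))) ∧ R) ∨ not Q) ∧ Q) = min(0.42, 0.78) = 0.42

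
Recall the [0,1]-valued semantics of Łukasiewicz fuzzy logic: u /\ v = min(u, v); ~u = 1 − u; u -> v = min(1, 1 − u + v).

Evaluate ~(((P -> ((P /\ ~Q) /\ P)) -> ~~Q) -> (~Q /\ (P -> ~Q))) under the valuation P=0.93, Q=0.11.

~Q: Łukasiewicz ¬ gives 1 − 0.11 = 0.89
(P /\ ~Q) = min(0.93, 0.89) = 0.89
((P /\ ~Q) /\ P) = min(0.89, 0.93) = 0.89
(P -> ((P /\ ~Q) /\ P)): min(1, 1 − 0.93 + 0.89) = 0.96
~Q: Łukasiewicz ¬ gives 1 − 0.11 = 0.89
~~Q: Łukasiewicz ¬ gives 1 − 0.89 = 0.11
((P -> ((P /\ ~Q) /\ P)) -> ~~Q): min(1, 1 − 0.96 + 0.11) = 0.15
~Q: Łukasiewicz ¬ gives 1 − 0.11 = 0.89
~Q: Łukasiewicz ¬ gives 1 − 0.11 = 0.89
(P -> ~Q): min(1, 1 − 0.93 + 0.89) = 0.96
(~Q /\ (P -> ~Q)) = min(0.89, 0.96) = 0.89
(((P -> ((P /\ ~Q) /\ P)) -> ~~Q) -> (~Q /\ (P -> ~Q))): min(1, 1 − 0.15 + 0.89) = 1
~(((P -> ((P /\ ~Q) /\ P)) -> ~~Q) -> (~Q /\ (P -> ~Q))): Łukasiewicz ¬ gives 1 − 1 = 0

0.00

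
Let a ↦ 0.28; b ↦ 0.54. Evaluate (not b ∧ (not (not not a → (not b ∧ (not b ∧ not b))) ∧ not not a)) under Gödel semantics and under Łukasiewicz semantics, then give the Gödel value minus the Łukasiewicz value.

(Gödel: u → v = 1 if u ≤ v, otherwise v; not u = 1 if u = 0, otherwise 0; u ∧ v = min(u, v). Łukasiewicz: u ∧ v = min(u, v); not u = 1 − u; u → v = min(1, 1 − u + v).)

0.00

Gödel evaluation:
  not b: Gödel ¬ of 0.54 = 0 (operand ≠ 0)
  not a: Gödel ¬ of 0.28 = 0 (operand ≠ 0)
  not not a: Gödel ¬ of 0 = 1 (operand is 0)
  not b: Gödel ¬ of 0.54 = 0 (operand ≠ 0)
  not b: Gödel ¬ of 0.54 = 0 (operand ≠ 0)
  not b: Gödel ¬ of 0.54 = 0 (operand ≠ 0)
  (not b ∧ not b) = min(0, 0) = 0
  (not b ∧ (not b ∧ not b)) = min(0, 0) = 0
  (not not a → (not b ∧ (not b ∧ not b))): 1 > 0, so result = 0
  not (not not a → (not b ∧ (not b ∧ not b))): Gödel ¬ of 0 = 1 (operand is 0)
  not a: Gödel ¬ of 0.28 = 0 (operand ≠ 0)
  not not a: Gödel ¬ of 0 = 1 (operand is 0)
  (not (not not a → (not b ∧ (not b ∧ not b))) ∧ not not a) = min(1, 1) = 1
  (not b ∧ (not (not not a → (not b ∧ (not b ∧ not b))) ∧ not not a)) = min(0, 1) = 0
  Gödel value = 0
Łukasiewicz evaluation:
  not b: Łukasiewicz ¬ gives 1 − 0.54 = 0.46
  not a: Łukasiewicz ¬ gives 1 − 0.28 = 0.72
  not not a: Łukasiewicz ¬ gives 1 − 0.72 = 0.28
  not b: Łukasiewicz ¬ gives 1 − 0.54 = 0.46
  not b: Łukasiewicz ¬ gives 1 − 0.54 = 0.46
  not b: Łukasiewicz ¬ gives 1 − 0.54 = 0.46
  (not b ∧ not b) = min(0.46, 0.46) = 0.46
  (not b ∧ (not b ∧ not b)) = min(0.46, 0.46) = 0.46
  (not not a → (not b ∧ (not b ∧ not b))): min(1, 1 − 0.28 + 0.46) = 1
  not (not not a → (not b ∧ (not b ∧ not b))): Łukasiewicz ¬ gives 1 − 1 = 0
  not a: Łukasiewicz ¬ gives 1 − 0.28 = 0.72
  not not a: Łukasiewicz ¬ gives 1 − 0.72 = 0.28
  (not (not not a → (not b ∧ (not b ∧ not b))) ∧ not not a) = min(0, 0.28) = 0
  (not b ∧ (not (not not a → (not b ∧ (not b ∧ not b))) ∧ not not a)) = min(0.46, 0) = 0
  Łukasiewicz value = 0
Difference: 0 − 0 = 0.00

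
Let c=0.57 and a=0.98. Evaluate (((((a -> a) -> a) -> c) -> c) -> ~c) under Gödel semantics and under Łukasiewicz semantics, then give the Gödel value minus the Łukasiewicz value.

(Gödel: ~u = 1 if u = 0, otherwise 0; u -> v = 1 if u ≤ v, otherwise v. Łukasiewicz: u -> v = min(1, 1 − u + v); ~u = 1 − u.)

Gödel evaluation:
  (a -> a): 0.98 ≤ 0.98, so result = 1
  ((a -> a) -> a): 1 > 0.98, so result = 0.98
  (((a -> a) -> a) -> c): 0.98 > 0.57, so result = 0.57
  ((((a -> a) -> a) -> c) -> c): 0.57 ≤ 0.57, so result = 1
  ~c: Gödel ¬ of 0.57 = 0 (operand ≠ 0)
  (((((a -> a) -> a) -> c) -> c) -> ~c): 1 > 0, so result = 0
  Gödel value = 0
Łukasiewicz evaluation:
  (a -> a): min(1, 1 − 0.98 + 0.98) = 1
  ((a -> a) -> a): min(1, 1 − 1 + 0.98) = 0.98
  (((a -> a) -> a) -> c): min(1, 1 − 0.98 + 0.57) = 0.59
  ((((a -> a) -> a) -> c) -> c): min(1, 1 − 0.59 + 0.57) = 0.98
  ~c: Łukasiewicz ¬ gives 1 − 0.57 = 0.43
  (((((a -> a) -> a) -> c) -> c) -> ~c): min(1, 1 − 0.98 + 0.43) = 0.45
  Łukasiewicz value = 0.45
Difference: 0 − 0.45 = -0.45

-0.45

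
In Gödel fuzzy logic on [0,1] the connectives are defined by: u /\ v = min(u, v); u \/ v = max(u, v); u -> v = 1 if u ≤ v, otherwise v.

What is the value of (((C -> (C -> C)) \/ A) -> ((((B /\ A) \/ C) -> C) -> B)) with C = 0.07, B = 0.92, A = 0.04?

(C -> C): 0.07 ≤ 0.07, so result = 1
(C -> (C -> C)): 0.07 ≤ 1, so result = 1
((C -> (C -> C)) \/ A) = max(1, 0.04) = 1
(B /\ A) = min(0.92, 0.04) = 0.04
((B /\ A) \/ C) = max(0.04, 0.07) = 0.07
(((B /\ A) \/ C) -> C): 0.07 ≤ 0.07, so result = 1
((((B /\ A) \/ C) -> C) -> B): 1 > 0.92, so result = 0.92
(((C -> (C -> C)) \/ A) -> ((((B /\ A) \/ C) -> C) -> B)): 1 > 0.92, so result = 0.92

0.92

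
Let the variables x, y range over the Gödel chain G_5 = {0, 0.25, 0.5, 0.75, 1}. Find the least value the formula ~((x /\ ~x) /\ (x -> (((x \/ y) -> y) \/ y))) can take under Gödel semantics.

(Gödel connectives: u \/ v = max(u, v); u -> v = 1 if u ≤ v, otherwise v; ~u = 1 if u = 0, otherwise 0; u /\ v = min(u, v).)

1.00

Every assignment gives 1. For instance at x = 0, y = 0:
  ~x: Gödel ¬ of 0 = 1 (operand is 0)
  (x /\ ~x) = min(0, 1) = 0
  (x \/ y) = max(0, 0) = 0
  ((x \/ y) -> y): 0 ≤ 0, so result = 1
  (((x \/ y) -> y) \/ y) = max(1, 0) = 1
  (x -> (((x \/ y) -> y) \/ y)): 0 ≤ 1, so result = 1
  ((x /\ ~x) /\ (x -> (((x \/ y) -> y) \/ y))) = min(0, 1) = 0
  ~((x /\ ~x) /\ (x -> (((x \/ y) -> y) \/ y))): Gödel ¬ of 0 = 1 (operand is 0)
All 25 assignments give value 1 — the formula is a G_5-tautology.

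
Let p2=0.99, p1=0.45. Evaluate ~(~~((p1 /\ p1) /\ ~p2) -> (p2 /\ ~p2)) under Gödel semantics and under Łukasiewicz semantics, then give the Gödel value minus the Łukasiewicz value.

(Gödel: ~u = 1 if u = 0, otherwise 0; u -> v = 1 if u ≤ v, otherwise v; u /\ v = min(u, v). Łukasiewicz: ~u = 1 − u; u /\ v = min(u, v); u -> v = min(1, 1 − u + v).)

Gödel evaluation:
  (p1 /\ p1) = min(0.45, 0.45) = 0.45
  ~p2: Gödel ¬ of 0.99 = 0 (operand ≠ 0)
  ((p1 /\ p1) /\ ~p2) = min(0.45, 0) = 0
  ~((p1 /\ p1) /\ ~p2): Gödel ¬ of 0 = 1 (operand is 0)
  ~~((p1 /\ p1) /\ ~p2): Gödel ¬ of 1 = 0 (operand ≠ 0)
  ~p2: Gödel ¬ of 0.99 = 0 (operand ≠ 0)
  (p2 /\ ~p2) = min(0.99, 0) = 0
  (~~((p1 /\ p1) /\ ~p2) -> (p2 /\ ~p2)): 0 ≤ 0, so result = 1
  ~(~~((p1 /\ p1) /\ ~p2) -> (p2 /\ ~p2)): Gödel ¬ of 1 = 0 (operand ≠ 0)
  Gödel value = 0
Łukasiewicz evaluation:
  (p1 /\ p1) = min(0.45, 0.45) = 0.45
  ~p2: Łukasiewicz ¬ gives 1 − 0.99 = 0.01
  ((p1 /\ p1) /\ ~p2) = min(0.45, 0.01) = 0.01
  ~((p1 /\ p1) /\ ~p2): Łukasiewicz ¬ gives 1 − 0.01 = 0.99
  ~~((p1 /\ p1) /\ ~p2): Łukasiewicz ¬ gives 1 − 0.99 = 0.01
  ~p2: Łukasiewicz ¬ gives 1 − 0.99 = 0.01
  (p2 /\ ~p2) = min(0.99, 0.01) = 0.01
  (~~((p1 /\ p1) /\ ~p2) -> (p2 /\ ~p2)): min(1, 1 − 0.01 + 0.01) = 1
  ~(~~((p1 /\ p1) /\ ~p2) -> (p2 /\ ~p2)): Łukasiewicz ¬ gives 1 − 1 = 0
  Łukasiewicz value = 0
Difference: 0 − 0 = 0.00

0.00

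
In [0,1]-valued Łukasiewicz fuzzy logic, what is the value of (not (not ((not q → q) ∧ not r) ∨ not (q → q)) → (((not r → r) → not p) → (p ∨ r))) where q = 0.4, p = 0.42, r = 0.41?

not q: Łukasiewicz ¬ gives 1 − 0.4 = 0.6
(not q → q): min(1, 1 − 0.6 + 0.4) = 0.8
not r: Łukasiewicz ¬ gives 1 − 0.41 = 0.59
((not q → q) ∧ not r) = min(0.8, 0.59) = 0.59
not ((not q → q) ∧ not r): Łukasiewicz ¬ gives 1 − 0.59 = 0.41
(q → q): min(1, 1 − 0.4 + 0.4) = 1
not (q → q): Łukasiewicz ¬ gives 1 − 1 = 0
(not ((not q → q) ∧ not r) ∨ not (q → q)) = max(0.41, 0) = 0.41
not (not ((not q → q) ∧ not r) ∨ not (q → q)): Łukasiewicz ¬ gives 1 − 0.41 = 0.59
not r: Łukasiewicz ¬ gives 1 − 0.41 = 0.59
(not r → r): min(1, 1 − 0.59 + 0.41) = 0.82
not p: Łukasiewicz ¬ gives 1 − 0.42 = 0.58
((not r → r) → not p): min(1, 1 − 0.82 + 0.58) = 0.76
(p ∨ r) = max(0.42, 0.41) = 0.42
(((not r → r) → not p) → (p ∨ r)): min(1, 1 − 0.76 + 0.42) = 0.66
(not (not ((not q → q) ∧ not r) ∨ not (q → q)) → (((not r → r) → not p) → (p ∨ r))): min(1, 1 − 0.59 + 0.66) = 1

1.00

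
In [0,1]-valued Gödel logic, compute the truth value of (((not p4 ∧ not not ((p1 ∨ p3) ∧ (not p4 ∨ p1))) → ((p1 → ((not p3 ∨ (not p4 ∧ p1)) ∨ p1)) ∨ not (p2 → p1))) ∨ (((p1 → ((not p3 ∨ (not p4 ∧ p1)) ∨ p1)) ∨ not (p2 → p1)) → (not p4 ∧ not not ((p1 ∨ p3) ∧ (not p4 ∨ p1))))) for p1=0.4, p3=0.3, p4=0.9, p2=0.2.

1.00

not p4: Gödel ¬ of 0.9 = 0 (operand ≠ 0)
(p1 ∨ p3) = max(0.4, 0.3) = 0.4
not p4: Gödel ¬ of 0.9 = 0 (operand ≠ 0)
(not p4 ∨ p1) = max(0, 0.4) = 0.4
((p1 ∨ p3) ∧ (not p4 ∨ p1)) = min(0.4, 0.4) = 0.4
not ((p1 ∨ p3) ∧ (not p4 ∨ p1)): Gödel ¬ of 0.4 = 0 (operand ≠ 0)
not not ((p1 ∨ p3) ∧ (not p4 ∨ p1)): Gödel ¬ of 0 = 1 (operand is 0)
(not p4 ∧ not not ((p1 ∨ p3) ∧ (not p4 ∨ p1))) = min(0, 1) = 0
not p3: Gödel ¬ of 0.3 = 0 (operand ≠ 0)
not p4: Gödel ¬ of 0.9 = 0 (operand ≠ 0)
(not p4 ∧ p1) = min(0, 0.4) = 0
(not p3 ∨ (not p4 ∧ p1)) = max(0, 0) = 0
((not p3 ∨ (not p4 ∧ p1)) ∨ p1) = max(0, 0.4) = 0.4
(p1 → ((not p3 ∨ (not p4 ∧ p1)) ∨ p1)): 0.4 ≤ 0.4, so result = 1
(p2 → p1): 0.2 ≤ 0.4, so result = 1
not (p2 → p1): Gödel ¬ of 1 = 0 (operand ≠ 0)
((p1 → ((not p3 ∨ (not p4 ∧ p1)) ∨ p1)) ∨ not (p2 → p1)) = max(1, 0) = 1
((not p4 ∧ not not ((p1 ∨ p3) ∧ (not p4 ∨ p1))) → ((p1 → ((not p3 ∨ (not p4 ∧ p1)) ∨ p1)) ∨ not (p2 → p1))): 0 ≤ 1, so result = 1
not p3: Gödel ¬ of 0.3 = 0 (operand ≠ 0)
not p4: Gödel ¬ of 0.9 = 0 (operand ≠ 0)
(not p4 ∧ p1) = min(0, 0.4) = 0
(not p3 ∨ (not p4 ∧ p1)) = max(0, 0) = 0
((not p3 ∨ (not p4 ∧ p1)) ∨ p1) = max(0, 0.4) = 0.4
(p1 → ((not p3 ∨ (not p4 ∧ p1)) ∨ p1)): 0.4 ≤ 0.4, so result = 1
(p2 → p1): 0.2 ≤ 0.4, so result = 1
not (p2 → p1): Gödel ¬ of 1 = 0 (operand ≠ 0)
((p1 → ((not p3 ∨ (not p4 ∧ p1)) ∨ p1)) ∨ not (p2 → p1)) = max(1, 0) = 1
not p4: Gödel ¬ of 0.9 = 0 (operand ≠ 0)
(p1 ∨ p3) = max(0.4, 0.3) = 0.4
not p4: Gödel ¬ of 0.9 = 0 (operand ≠ 0)
(not p4 ∨ p1) = max(0, 0.4) = 0.4
((p1 ∨ p3) ∧ (not p4 ∨ p1)) = min(0.4, 0.4) = 0.4
not ((p1 ∨ p3) ∧ (not p4 ∨ p1)): Gödel ¬ of 0.4 = 0 (operand ≠ 0)
not not ((p1 ∨ p3) ∧ (not p4 ∨ p1)): Gödel ¬ of 0 = 1 (operand is 0)
(not p4 ∧ not not ((p1 ∨ p3) ∧ (not p4 ∨ p1))) = min(0, 1) = 0
(((p1 → ((not p3 ∨ (not p4 ∧ p1)) ∨ p1)) ∨ not (p2 → p1)) → (not p4 ∧ not not ((p1 ∨ p3) ∧ (not p4 ∨ p1)))): 1 > 0, so result = 0
(((not p4 ∧ not not ((p1 ∨ p3) ∧ (not p4 ∨ p1))) → ((p1 → ((not p3 ∨ (not p4 ∧ p1)) ∨ p1)) ∨ not (p2 → p1))) ∨ (((p1 → ((not p3 ∨ (not p4 ∧ p1)) ∨ p1)) ∨ not (p2 → p1)) → (not p4 ∧ not not ((p1 ∨ p3) ∧ (not p4 ∨ p1))))) = max(1, 0) = 1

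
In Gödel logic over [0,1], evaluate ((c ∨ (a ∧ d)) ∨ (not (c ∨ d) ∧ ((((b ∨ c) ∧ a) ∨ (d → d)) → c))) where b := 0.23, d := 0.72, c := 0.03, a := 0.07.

0.07

(a ∧ d) = min(0.07, 0.72) = 0.07
(c ∨ (a ∧ d)) = max(0.03, 0.07) = 0.07
(c ∨ d) = max(0.03, 0.72) = 0.72
not (c ∨ d): Gödel ¬ of 0.72 = 0 (operand ≠ 0)
(b ∨ c) = max(0.23, 0.03) = 0.23
((b ∨ c) ∧ a) = min(0.23, 0.07) = 0.07
(d → d): 0.72 ≤ 0.72, so result = 1
(((b ∨ c) ∧ a) ∨ (d → d)) = max(0.07, 1) = 1
((((b ∨ c) ∧ a) ∨ (d → d)) → c): 1 > 0.03, so result = 0.03
(not (c ∨ d) ∧ ((((b ∨ c) ∧ a) ∨ (d → d)) → c)) = min(0, 0.03) = 0
((c ∨ (a ∧ d)) ∨ (not (c ∨ d) ∧ ((((b ∨ c) ∧ a) ∨ (d → d)) → c))) = max(0.07, 0) = 0.07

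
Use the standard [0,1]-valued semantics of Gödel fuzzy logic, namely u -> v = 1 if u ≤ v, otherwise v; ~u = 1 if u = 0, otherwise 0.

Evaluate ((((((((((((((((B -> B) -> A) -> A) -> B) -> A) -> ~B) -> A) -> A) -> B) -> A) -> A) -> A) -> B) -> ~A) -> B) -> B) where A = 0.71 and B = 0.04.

0.04

(B -> B): 0.04 ≤ 0.04, so result = 1
((B -> B) -> A): 1 > 0.71, so result = 0.71
(((B -> B) -> A) -> A): 0.71 ≤ 0.71, so result = 1
((((B -> B) -> A) -> A) -> B): 1 > 0.04, so result = 0.04
(((((B -> B) -> A) -> A) -> B) -> A): 0.04 ≤ 0.71, so result = 1
~B: Gödel ¬ of 0.04 = 0 (operand ≠ 0)
((((((B -> B) -> A) -> A) -> B) -> A) -> ~B): 1 > 0, so result = 0
(((((((B -> B) -> A) -> A) -> B) -> A) -> ~B) -> A): 0 ≤ 0.71, so result = 1
((((((((B -> B) -> A) -> A) -> B) -> A) -> ~B) -> A) -> A): 1 > 0.71, so result = 0.71
(((((((((B -> B) -> A) -> A) -> B) -> A) -> ~B) -> A) -> A) -> B): 0.71 > 0.04, so result = 0.04
((((((((((B -> B) -> A) -> A) -> B) -> A) -> ~B) -> A) -> A) -> B) -> A): 0.04 ≤ 0.71, so result = 1
(((((((((((B -> B) -> A) -> A) -> B) -> A) -> ~B) -> A) -> A) -> B) -> A) -> A): 1 > 0.71, so result = 0.71
((((((((((((B -> B) -> A) -> A) -> B) -> A) -> ~B) -> A) -> A) -> B) -> A) -> A) -> A): 0.71 ≤ 0.71, so result = 1
(((((((((((((B -> B) -> A) -> A) -> B) -> A) -> ~B) -> A) -> A) -> B) -> A) -> A) -> A) -> B): 1 > 0.04, so result = 0.04
~A: Gödel ¬ of 0.71 = 0 (operand ≠ 0)
((((((((((((((B -> B) -> A) -> A) -> B) -> A) -> ~B) -> A) -> A) -> B) -> A) -> A) -> A) -> B) -> ~A): 0.04 > 0, so result = 0
(((((((((((((((B -> B) -> A) -> A) -> B) -> A) -> ~B) -> A) -> A) -> B) -> A) -> A) -> A) -> B) -> ~A) -> B): 0 ≤ 0.04, so result = 1
((((((((((((((((B -> B) -> A) -> A) -> B) -> A) -> ~B) -> A) -> A) -> B) -> A) -> A) -> A) -> B) -> ~A) -> B) -> B): 1 > 0.04, so result = 0.04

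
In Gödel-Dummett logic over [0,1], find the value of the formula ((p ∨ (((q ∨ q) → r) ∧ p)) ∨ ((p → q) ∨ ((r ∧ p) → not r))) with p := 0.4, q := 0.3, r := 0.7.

(q ∨ q) = max(0.3, 0.3) = 0.3
((q ∨ q) → r): 0.3 ≤ 0.7, so result = 1
(((q ∨ q) → r) ∧ p) = min(1, 0.4) = 0.4
(p ∨ (((q ∨ q) → r) ∧ p)) = max(0.4, 0.4) = 0.4
(p → q): 0.4 > 0.3, so result = 0.3
(r ∧ p) = min(0.7, 0.4) = 0.4
not r: Gödel ¬ of 0.7 = 0 (operand ≠ 0)
((r ∧ p) → not r): 0.4 > 0, so result = 0
((p → q) ∨ ((r ∧ p) → not r)) = max(0.3, 0) = 0.3
((p ∨ (((q ∨ q) → r) ∧ p)) ∨ ((p → q) ∨ ((r ∧ p) → not r))) = max(0.4, 0.3) = 0.4

0.40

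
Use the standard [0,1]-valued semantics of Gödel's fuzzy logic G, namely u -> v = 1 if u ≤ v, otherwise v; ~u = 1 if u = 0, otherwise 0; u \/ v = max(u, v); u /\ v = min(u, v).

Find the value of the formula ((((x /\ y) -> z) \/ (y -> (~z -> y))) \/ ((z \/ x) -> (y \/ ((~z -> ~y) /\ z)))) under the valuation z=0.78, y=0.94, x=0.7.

(x /\ y) = min(0.7, 0.94) = 0.7
((x /\ y) -> z): 0.7 ≤ 0.78, so result = 1
~z: Gödel ¬ of 0.78 = 0 (operand ≠ 0)
(~z -> y): 0 ≤ 0.94, so result = 1
(y -> (~z -> y)): 0.94 ≤ 1, so result = 1
(((x /\ y) -> z) \/ (y -> (~z -> y))) = max(1, 1) = 1
(z \/ x) = max(0.78, 0.7) = 0.78
~z: Gödel ¬ of 0.78 = 0 (operand ≠ 0)
~y: Gödel ¬ of 0.94 = 0 (operand ≠ 0)
(~z -> ~y): 0 ≤ 0, so result = 1
((~z -> ~y) /\ z) = min(1, 0.78) = 0.78
(y \/ ((~z -> ~y) /\ z)) = max(0.94, 0.78) = 0.94
((z \/ x) -> (y \/ ((~z -> ~y) /\ z))): 0.78 ≤ 0.94, so result = 1
((((x /\ y) -> z) \/ (y -> (~z -> y))) \/ ((z \/ x) -> (y \/ ((~z -> ~y) /\ z)))) = max(1, 1) = 1

1.00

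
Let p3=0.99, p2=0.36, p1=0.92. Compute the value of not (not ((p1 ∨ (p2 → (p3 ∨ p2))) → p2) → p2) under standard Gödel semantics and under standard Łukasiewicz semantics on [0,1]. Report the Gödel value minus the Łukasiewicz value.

Gödel evaluation:
  (p3 ∨ p2) = max(0.99, 0.36) = 0.99
  (p2 → (p3 ∨ p2)): 0.36 ≤ 0.99, so result = 1
  (p1 ∨ (p2 → (p3 ∨ p2))) = max(0.92, 1) = 1
  ((p1 ∨ (p2 → (p3 ∨ p2))) → p2): 1 > 0.36, so result = 0.36
  not ((p1 ∨ (p2 → (p3 ∨ p2))) → p2): Gödel ¬ of 0.36 = 0 (operand ≠ 0)
  (not ((p1 ∨ (p2 → (p3 ∨ p2))) → p2) → p2): 0 ≤ 0.36, so result = 1
  not (not ((p1 ∨ (p2 → (p3 ∨ p2))) → p2) → p2): Gödel ¬ of 1 = 0 (operand ≠ 0)
  Gödel value = 0
Łukasiewicz evaluation:
  (p3 ∨ p2) = max(0.99, 0.36) = 0.99
  (p2 → (p3 ∨ p2)): min(1, 1 − 0.36 + 0.99) = 1
  (p1 ∨ (p2 → (p3 ∨ p2))) = max(0.92, 1) = 1
  ((p1 ∨ (p2 → (p3 ∨ p2))) → p2): min(1, 1 − 1 + 0.36) = 0.36
  not ((p1 ∨ (p2 → (p3 ∨ p2))) → p2): Łukasiewicz ¬ gives 1 − 0.36 = 0.64
  (not ((p1 ∨ (p2 → (p3 ∨ p2))) → p2) → p2): min(1, 1 − 0.64 + 0.36) = 0.72
  not (not ((p1 ∨ (p2 → (p3 ∨ p2))) → p2) → p2): Łukasiewicz ¬ gives 1 − 0.72 = 0.28
  Łukasiewicz value = 0.28
Difference: 0 − 0.28 = -0.28

-0.28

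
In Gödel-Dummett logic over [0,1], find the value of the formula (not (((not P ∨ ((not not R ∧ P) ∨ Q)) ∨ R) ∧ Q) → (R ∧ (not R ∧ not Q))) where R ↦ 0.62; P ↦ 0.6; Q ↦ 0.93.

not P: Gödel ¬ of 0.6 = 0 (operand ≠ 0)
not R: Gödel ¬ of 0.62 = 0 (operand ≠ 0)
not not R: Gödel ¬ of 0 = 1 (operand is 0)
(not not R ∧ P) = min(1, 0.6) = 0.6
((not not R ∧ P) ∨ Q) = max(0.6, 0.93) = 0.93
(not P ∨ ((not not R ∧ P) ∨ Q)) = max(0, 0.93) = 0.93
((not P ∨ ((not not R ∧ P) ∨ Q)) ∨ R) = max(0.93, 0.62) = 0.93
(((not P ∨ ((not not R ∧ P) ∨ Q)) ∨ R) ∧ Q) = min(0.93, 0.93) = 0.93
not (((not P ∨ ((not not R ∧ P) ∨ Q)) ∨ R) ∧ Q): Gödel ¬ of 0.93 = 0 (operand ≠ 0)
not R: Gödel ¬ of 0.62 = 0 (operand ≠ 0)
not Q: Gödel ¬ of 0.93 = 0 (operand ≠ 0)
(not R ∧ not Q) = min(0, 0) = 0
(R ∧ (not R ∧ not Q)) = min(0.62, 0) = 0
(not (((not P ∨ ((not not R ∧ P) ∨ Q)) ∨ R) ∧ Q) → (R ∧ (not R ∧ not Q))): 0 ≤ 0, so result = 1

1.00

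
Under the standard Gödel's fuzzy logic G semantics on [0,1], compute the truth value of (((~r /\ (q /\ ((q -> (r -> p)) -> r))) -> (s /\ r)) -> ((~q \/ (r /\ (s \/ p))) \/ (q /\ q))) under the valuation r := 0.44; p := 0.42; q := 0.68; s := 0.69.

0.68

~r: Gödel ¬ of 0.44 = 0 (operand ≠ 0)
(r -> p): 0.44 > 0.42, so result = 0.42
(q -> (r -> p)): 0.68 > 0.42, so result = 0.42
((q -> (r -> p)) -> r): 0.42 ≤ 0.44, so result = 1
(q /\ ((q -> (r -> p)) -> r)) = min(0.68, 1) = 0.68
(~r /\ (q /\ ((q -> (r -> p)) -> r))) = min(0, 0.68) = 0
(s /\ r) = min(0.69, 0.44) = 0.44
((~r /\ (q /\ ((q -> (r -> p)) -> r))) -> (s /\ r)): 0 ≤ 0.44, so result = 1
~q: Gödel ¬ of 0.68 = 0 (operand ≠ 0)
(s \/ p) = max(0.69, 0.42) = 0.69
(r /\ (s \/ p)) = min(0.44, 0.69) = 0.44
(~q \/ (r /\ (s \/ p))) = max(0, 0.44) = 0.44
(q /\ q) = min(0.68, 0.68) = 0.68
((~q \/ (r /\ (s \/ p))) \/ (q /\ q)) = max(0.44, 0.68) = 0.68
(((~r /\ (q /\ ((q -> (r -> p)) -> r))) -> (s /\ r)) -> ((~q \/ (r /\ (s \/ p))) \/ (q /\ q))): 1 > 0.68, so result = 0.68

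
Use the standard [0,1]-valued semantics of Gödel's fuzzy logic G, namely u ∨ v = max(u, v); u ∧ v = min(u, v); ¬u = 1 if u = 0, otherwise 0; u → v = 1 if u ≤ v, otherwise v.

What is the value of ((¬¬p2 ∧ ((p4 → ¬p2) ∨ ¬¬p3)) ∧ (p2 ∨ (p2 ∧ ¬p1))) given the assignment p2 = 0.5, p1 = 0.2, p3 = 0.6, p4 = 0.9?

¬p2: Gödel ¬ of 0.5 = 0 (operand ≠ 0)
¬¬p2: Gödel ¬ of 0 = 1 (operand is 0)
¬p2: Gödel ¬ of 0.5 = 0 (operand ≠ 0)
(p4 → ¬p2): 0.9 > 0, so result = 0
¬p3: Gödel ¬ of 0.6 = 0 (operand ≠ 0)
¬¬p3: Gödel ¬ of 0 = 1 (operand is 0)
((p4 → ¬p2) ∨ ¬¬p3) = max(0, 1) = 1
(¬¬p2 ∧ ((p4 → ¬p2) ∨ ¬¬p3)) = min(1, 1) = 1
¬p1: Gödel ¬ of 0.2 = 0 (operand ≠ 0)
(p2 ∧ ¬p1) = min(0.5, 0) = 0
(p2 ∨ (p2 ∧ ¬p1)) = max(0.5, 0) = 0.5
((¬¬p2 ∧ ((p4 → ¬p2) ∨ ¬¬p3)) ∧ (p2 ∨ (p2 ∧ ¬p1))) = min(1, 0.5) = 0.5

0.50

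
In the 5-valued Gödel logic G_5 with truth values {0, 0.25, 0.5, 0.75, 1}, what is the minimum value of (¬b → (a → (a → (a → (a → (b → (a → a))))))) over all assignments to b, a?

1.00

Every assignment gives 1. For instance at b = 0, a = 0:
  ¬b: Gödel ¬ of 0 = 1 (operand is 0)
  (a → a): 0 ≤ 0, so result = 1
  (b → (a → a)): 0 ≤ 1, so result = 1
  (a → (b → (a → a))): 0 ≤ 1, so result = 1
  (a → (a → (b → (a → a)))): 0 ≤ 1, so result = 1
  (a → (a → (a → (b → (a → a))))): 0 ≤ 1, so result = 1
  (a → (a → (a → (a → (b → (a → a)))))): 0 ≤ 1, so result = 1
  (¬b → (a → (a → (a → (a → (b → (a → a))))))): 1 ≤ 1, so result = 1
All 25 assignments give value 1 — the formula is a G_5-tautology.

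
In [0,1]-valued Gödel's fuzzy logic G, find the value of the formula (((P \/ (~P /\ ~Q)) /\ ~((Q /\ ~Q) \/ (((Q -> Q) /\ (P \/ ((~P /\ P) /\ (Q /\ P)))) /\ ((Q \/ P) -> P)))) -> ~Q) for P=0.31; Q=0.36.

~P: Gödel ¬ of 0.31 = 0 (operand ≠ 0)
~Q: Gödel ¬ of 0.36 = 0 (operand ≠ 0)
(~P /\ ~Q) = min(0, 0) = 0
(P \/ (~P /\ ~Q)) = max(0.31, 0) = 0.31
~Q: Gödel ¬ of 0.36 = 0 (operand ≠ 0)
(Q /\ ~Q) = min(0.36, 0) = 0
(Q -> Q): 0.36 ≤ 0.36, so result = 1
~P: Gödel ¬ of 0.31 = 0 (operand ≠ 0)
(~P /\ P) = min(0, 0.31) = 0
(Q /\ P) = min(0.36, 0.31) = 0.31
((~P /\ P) /\ (Q /\ P)) = min(0, 0.31) = 0
(P \/ ((~P /\ P) /\ (Q /\ P))) = max(0.31, 0) = 0.31
((Q -> Q) /\ (P \/ ((~P /\ P) /\ (Q /\ P)))) = min(1, 0.31) = 0.31
(Q \/ P) = max(0.36, 0.31) = 0.36
((Q \/ P) -> P): 0.36 > 0.31, so result = 0.31
(((Q -> Q) /\ (P \/ ((~P /\ P) /\ (Q /\ P)))) /\ ((Q \/ P) -> P)) = min(0.31, 0.31) = 0.31
((Q /\ ~Q) \/ (((Q -> Q) /\ (P \/ ((~P /\ P) /\ (Q /\ P)))) /\ ((Q \/ P) -> P))) = max(0, 0.31) = 0.31
~((Q /\ ~Q) \/ (((Q -> Q) /\ (P \/ ((~P /\ P) /\ (Q /\ P)))) /\ ((Q \/ P) -> P))): Gödel ¬ of 0.31 = 0 (operand ≠ 0)
((P \/ (~P /\ ~Q)) /\ ~((Q /\ ~Q) \/ (((Q -> Q) /\ (P \/ ((~P /\ P) /\ (Q /\ P)))) /\ ((Q \/ P) -> P)))) = min(0.31, 0) = 0
~Q: Gödel ¬ of 0.36 = 0 (operand ≠ 0)
(((P \/ (~P /\ ~Q)) /\ ~((Q /\ ~Q) \/ (((Q -> Q) /\ (P \/ ((~P /\ P) /\ (Q /\ P)))) /\ ((Q \/ P) -> P)))) -> ~Q): 0 ≤ 0, so result = 1

1.00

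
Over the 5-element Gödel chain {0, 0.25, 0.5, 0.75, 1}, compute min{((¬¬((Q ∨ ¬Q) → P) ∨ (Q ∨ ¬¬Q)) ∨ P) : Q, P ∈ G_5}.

0.00

The minimum is attained at Q = 0, P = 0:
  ¬Q: Gödel ¬ of 0 = 1 (operand is 0)
  (Q ∨ ¬Q) = max(0, 1) = 1
  ((Q ∨ ¬Q) → P): 1 > 0, so result = 0
  ¬((Q ∨ ¬Q) → P): Gödel ¬ of 0 = 1 (operand is 0)
  ¬¬((Q ∨ ¬Q) → P): Gödel ¬ of 1 = 0 (operand ≠ 0)
  ¬Q: Gödel ¬ of 0 = 1 (operand is 0)
  ¬¬Q: Gödel ¬ of 1 = 0 (operand ≠ 0)
  (Q ∨ ¬¬Q) = max(0, 0) = 0
  (¬¬((Q ∨ ¬Q) → P) ∨ (Q ∨ ¬¬Q)) = max(0, 0) = 0
  ((¬¬((Q ∨ ¬Q) → P) ∨ (Q ∨ ¬¬Q)) ∨ P) = max(0, 0) = 0
Checking all 25 assignments confirms none give a value below 0.00.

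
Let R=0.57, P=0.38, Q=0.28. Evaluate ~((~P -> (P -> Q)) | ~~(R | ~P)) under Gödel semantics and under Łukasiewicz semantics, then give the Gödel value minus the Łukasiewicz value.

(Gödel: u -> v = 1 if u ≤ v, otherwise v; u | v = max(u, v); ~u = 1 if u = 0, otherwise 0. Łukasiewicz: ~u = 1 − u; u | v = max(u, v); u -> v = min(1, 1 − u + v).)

0.00

Gödel evaluation:
  ~P: Gödel ¬ of 0.38 = 0 (operand ≠ 0)
  (P -> Q): 0.38 > 0.28, so result = 0.28
  (~P -> (P -> Q)): 0 ≤ 0.28, so result = 1
  ~P: Gödel ¬ of 0.38 = 0 (operand ≠ 0)
  (R | ~P) = max(0.57, 0) = 0.57
  ~(R | ~P): Gödel ¬ of 0.57 = 0 (operand ≠ 0)
  ~~(R | ~P): Gödel ¬ of 0 = 1 (operand is 0)
  ((~P -> (P -> Q)) | ~~(R | ~P)) = max(1, 1) = 1
  ~((~P -> (P -> Q)) | ~~(R | ~P)): Gödel ¬ of 1 = 0 (operand ≠ 0)
  Gödel value = 0
Łukasiewicz evaluation:
  ~P: Łukasiewicz ¬ gives 1 − 0.38 = 0.62
  (P -> Q): min(1, 1 − 0.38 + 0.28) = 0.9
  (~P -> (P -> Q)): min(1, 1 − 0.62 + 0.9) = 1
  ~P: Łukasiewicz ¬ gives 1 − 0.38 = 0.62
  (R | ~P) = max(0.57, 0.62) = 0.62
  ~(R | ~P): Łukasiewicz ¬ gives 1 − 0.62 = 0.38
  ~~(R | ~P): Łukasiewicz ¬ gives 1 − 0.38 = 0.62
  ((~P -> (P -> Q)) | ~~(R | ~P)) = max(1, 0.62) = 1
  ~((~P -> (P -> Q)) | ~~(R | ~P)): Łukasiewicz ¬ gives 1 − 1 = 0
  Łukasiewicz value = 0
Difference: 0 − 0 = 0.00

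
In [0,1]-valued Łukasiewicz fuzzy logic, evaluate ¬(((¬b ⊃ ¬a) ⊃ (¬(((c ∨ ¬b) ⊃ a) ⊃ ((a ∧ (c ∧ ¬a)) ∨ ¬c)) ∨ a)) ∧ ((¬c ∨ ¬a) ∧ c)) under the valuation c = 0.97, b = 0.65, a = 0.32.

0.68

¬b: Łukasiewicz ¬ gives 1 − 0.65 = 0.35
¬a: Łukasiewicz ¬ gives 1 − 0.32 = 0.68
(¬b ⊃ ¬a): min(1, 1 − 0.35 + 0.68) = 1
¬b: Łukasiewicz ¬ gives 1 − 0.65 = 0.35
(c ∨ ¬b) = max(0.97, 0.35) = 0.97
((c ∨ ¬b) ⊃ a): min(1, 1 − 0.97 + 0.32) = 0.35
¬a: Łukasiewicz ¬ gives 1 − 0.32 = 0.68
(c ∧ ¬a) = min(0.97, 0.68) = 0.68
(a ∧ (c ∧ ¬a)) = min(0.32, 0.68) = 0.32
¬c: Łukasiewicz ¬ gives 1 − 0.97 = 0.03
((a ∧ (c ∧ ¬a)) ∨ ¬c) = max(0.32, 0.03) = 0.32
(((c ∨ ¬b) ⊃ a) ⊃ ((a ∧ (c ∧ ¬a)) ∨ ¬c)): min(1, 1 − 0.35 + 0.32) = 0.97
¬(((c ∨ ¬b) ⊃ a) ⊃ ((a ∧ (c ∧ ¬a)) ∨ ¬c)): Łukasiewicz ¬ gives 1 − 0.97 = 0.03
(¬(((c ∨ ¬b) ⊃ a) ⊃ ((a ∧ (c ∧ ¬a)) ∨ ¬c)) ∨ a) = max(0.03, 0.32) = 0.32
((¬b ⊃ ¬a) ⊃ (¬(((c ∨ ¬b) ⊃ a) ⊃ ((a ∧ (c ∧ ¬a)) ∨ ¬c)) ∨ a)): min(1, 1 − 1 + 0.32) = 0.32
¬c: Łukasiewicz ¬ gives 1 − 0.97 = 0.03
¬a: Łukasiewicz ¬ gives 1 − 0.32 = 0.68
(¬c ∨ ¬a) = max(0.03, 0.68) = 0.68
((¬c ∨ ¬a) ∧ c) = min(0.68, 0.97) = 0.68
(((¬b ⊃ ¬a) ⊃ (¬(((c ∨ ¬b) ⊃ a) ⊃ ((a ∧ (c ∧ ¬a)) ∨ ¬c)) ∨ a)) ∧ ((¬c ∨ ¬a) ∧ c)) = min(0.32, 0.68) = 0.32
¬(((¬b ⊃ ¬a) ⊃ (¬(((c ∨ ¬b) ⊃ a) ⊃ ((a ∧ (c ∧ ¬a)) ∨ ¬c)) ∨ a)) ∧ ((¬c ∨ ¬a) ∧ c)): Łukasiewicz ¬ gives 1 − 0.32 = 0.68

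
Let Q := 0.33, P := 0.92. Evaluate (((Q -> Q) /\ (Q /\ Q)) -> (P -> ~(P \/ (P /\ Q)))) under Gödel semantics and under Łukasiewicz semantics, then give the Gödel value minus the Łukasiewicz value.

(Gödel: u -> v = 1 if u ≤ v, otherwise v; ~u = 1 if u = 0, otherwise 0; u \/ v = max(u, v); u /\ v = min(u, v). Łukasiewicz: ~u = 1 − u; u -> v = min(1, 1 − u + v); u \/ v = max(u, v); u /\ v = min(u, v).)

-0.83

Gödel evaluation:
  (Q -> Q): 0.33 ≤ 0.33, so result = 1
  (Q /\ Q) = min(0.33, 0.33) = 0.33
  ((Q -> Q) /\ (Q /\ Q)) = min(1, 0.33) = 0.33
  (P /\ Q) = min(0.92, 0.33) = 0.33
  (P \/ (P /\ Q)) = max(0.92, 0.33) = 0.92
  ~(P \/ (P /\ Q)): Gödel ¬ of 0.92 = 0 (operand ≠ 0)
  (P -> ~(P \/ (P /\ Q))): 0.92 > 0, so result = 0
  (((Q -> Q) /\ (Q /\ Q)) -> (P -> ~(P \/ (P /\ Q)))): 0.33 > 0, so result = 0
  Gödel value = 0
Łukasiewicz evaluation:
  (Q -> Q): min(1, 1 − 0.33 + 0.33) = 1
  (Q /\ Q) = min(0.33, 0.33) = 0.33
  ((Q -> Q) /\ (Q /\ Q)) = min(1, 0.33) = 0.33
  (P /\ Q) = min(0.92, 0.33) = 0.33
  (P \/ (P /\ Q)) = max(0.92, 0.33) = 0.92
  ~(P \/ (P /\ Q)): Łukasiewicz ¬ gives 1 − 0.92 = 0.08
  (P -> ~(P \/ (P /\ Q))): min(1, 1 − 0.92 + 0.08) = 0.16
  (((Q -> Q) /\ (Q /\ Q)) -> (P -> ~(P \/ (P /\ Q)))): min(1, 1 − 0.33 + 0.16) = 0.83
  Łukasiewicz value = 0.83
Difference: 0 − 0.83 = -0.83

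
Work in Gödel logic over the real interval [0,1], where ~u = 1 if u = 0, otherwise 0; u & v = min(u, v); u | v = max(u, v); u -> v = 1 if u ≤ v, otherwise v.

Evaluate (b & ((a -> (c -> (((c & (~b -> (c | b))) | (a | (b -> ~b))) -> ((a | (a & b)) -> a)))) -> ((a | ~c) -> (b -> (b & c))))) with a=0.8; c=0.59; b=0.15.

0.15

~b: Gödel ¬ of 0.15 = 0 (operand ≠ 0)
(c | b) = max(0.59, 0.15) = 0.59
(~b -> (c | b)): 0 ≤ 0.59, so result = 1
(c & (~b -> (c | b))) = min(0.59, 1) = 0.59
~b: Gödel ¬ of 0.15 = 0 (operand ≠ 0)
(b -> ~b): 0.15 > 0, so result = 0
(a | (b -> ~b)) = max(0.8, 0) = 0.8
((c & (~b -> (c | b))) | (a | (b -> ~b))) = max(0.59, 0.8) = 0.8
(a & b) = min(0.8, 0.15) = 0.15
(a | (a & b)) = max(0.8, 0.15) = 0.8
((a | (a & b)) -> a): 0.8 ≤ 0.8, so result = 1
(((c & (~b -> (c | b))) | (a | (b -> ~b))) -> ((a | (a & b)) -> a)): 0.8 ≤ 1, so result = 1
(c -> (((c & (~b -> (c | b))) | (a | (b -> ~b))) -> ((a | (a & b)) -> a))): 0.59 ≤ 1, so result = 1
(a -> (c -> (((c & (~b -> (c | b))) | (a | (b -> ~b))) -> ((a | (a & b)) -> a)))): 0.8 ≤ 1, so result = 1
~c: Gödel ¬ of 0.59 = 0 (operand ≠ 0)
(a | ~c) = max(0.8, 0) = 0.8
(b & c) = min(0.15, 0.59) = 0.15
(b -> (b & c)): 0.15 ≤ 0.15, so result = 1
((a | ~c) -> (b -> (b & c))): 0.8 ≤ 1, so result = 1
((a -> (c -> (((c & (~b -> (c | b))) | (a | (b -> ~b))) -> ((a | (a & b)) -> a)))) -> ((a | ~c) -> (b -> (b & c)))): 1 ≤ 1, so result = 1
(b & ((a -> (c -> (((c & (~b -> (c | b))) | (a | (b -> ~b))) -> ((a | (a & b)) -> a)))) -> ((a | ~c) -> (b -> (b & c))))) = min(0.15, 1) = 0.15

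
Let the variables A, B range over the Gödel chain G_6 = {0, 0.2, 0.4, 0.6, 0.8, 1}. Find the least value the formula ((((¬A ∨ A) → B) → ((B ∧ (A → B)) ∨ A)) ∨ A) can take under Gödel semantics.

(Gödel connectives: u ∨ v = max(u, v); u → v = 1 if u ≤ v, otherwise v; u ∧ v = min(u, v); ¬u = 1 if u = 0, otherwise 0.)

The minimum is attained at A = 0.2, B = 0.2:
  ¬A: Gödel ¬ of 0.2 = 0 (operand ≠ 0)
  (¬A ∨ A) = max(0, 0.2) = 0.2
  ((¬A ∨ A) → B): 0.2 ≤ 0.2, so result = 1
  (A → B): 0.2 ≤ 0.2, so result = 1
  (B ∧ (A → B)) = min(0.2, 1) = 0.2
  ((B ∧ (A → B)) ∨ A) = max(0.2, 0.2) = 0.2
  (((¬A ∨ A) → B) → ((B ∧ (A → B)) ∨ A)): 1 > 0.2, so result = 0.2
  ((((¬A ∨ A) → B) → ((B ∧ (A → B)) ∨ A)) ∨ A) = max(0.2, 0.2) = 0.2
Checking all 36 assignments confirms none give a value below 0.20.

0.20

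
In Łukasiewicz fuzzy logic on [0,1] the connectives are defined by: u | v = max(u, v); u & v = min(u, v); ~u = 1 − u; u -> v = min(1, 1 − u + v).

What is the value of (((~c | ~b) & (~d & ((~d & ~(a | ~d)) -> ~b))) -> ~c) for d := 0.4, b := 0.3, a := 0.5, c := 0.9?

~c: Łukasiewicz ¬ gives 1 − 0.9 = 0.1
~b: Łukasiewicz ¬ gives 1 − 0.3 = 0.7
(~c | ~b) = max(0.1, 0.7) = 0.7
~d: Łukasiewicz ¬ gives 1 − 0.4 = 0.6
~d: Łukasiewicz ¬ gives 1 − 0.4 = 0.6
~d: Łukasiewicz ¬ gives 1 − 0.4 = 0.6
(a | ~d) = max(0.5, 0.6) = 0.6
~(a | ~d): Łukasiewicz ¬ gives 1 − 0.6 = 0.4
(~d & ~(a | ~d)) = min(0.6, 0.4) = 0.4
~b: Łukasiewicz ¬ gives 1 − 0.3 = 0.7
((~d & ~(a | ~d)) -> ~b): min(1, 1 − 0.4 + 0.7) = 1
(~d & ((~d & ~(a | ~d)) -> ~b)) = min(0.6, 1) = 0.6
((~c | ~b) & (~d & ((~d & ~(a | ~d)) -> ~b))) = min(0.7, 0.6) = 0.6
~c: Łukasiewicz ¬ gives 1 − 0.9 = 0.1
(((~c | ~b) & (~d & ((~d & ~(a | ~d)) -> ~b))) -> ~c): min(1, 1 − 0.6 + 0.1) = 0.5

0.50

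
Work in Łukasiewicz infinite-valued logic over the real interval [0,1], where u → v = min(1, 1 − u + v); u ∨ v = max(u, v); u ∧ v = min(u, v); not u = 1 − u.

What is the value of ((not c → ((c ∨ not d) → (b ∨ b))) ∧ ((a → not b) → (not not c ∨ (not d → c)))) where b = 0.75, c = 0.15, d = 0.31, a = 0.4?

0.61

not c: Łukasiewicz ¬ gives 1 − 0.15 = 0.85
not d: Łukasiewicz ¬ gives 1 − 0.31 = 0.69
(c ∨ not d) = max(0.15, 0.69) = 0.69
(b ∨ b) = max(0.75, 0.75) = 0.75
((c ∨ not d) → (b ∨ b)): min(1, 1 − 0.69 + 0.75) = 1
(not c → ((c ∨ not d) → (b ∨ b))): min(1, 1 − 0.85 + 1) = 1
not b: Łukasiewicz ¬ gives 1 − 0.75 = 0.25
(a → not b): min(1, 1 − 0.4 + 0.25) = 0.85
not c: Łukasiewicz ¬ gives 1 − 0.15 = 0.85
not not c: Łukasiewicz ¬ gives 1 − 0.85 = 0.15
not d: Łukasiewicz ¬ gives 1 − 0.31 = 0.69
(not d → c): min(1, 1 − 0.69 + 0.15) = 0.46
(not not c ∨ (not d → c)) = max(0.15, 0.46) = 0.46
((a → not b) → (not not c ∨ (not d → c))): min(1, 1 − 0.85 + 0.46) = 0.61
((not c → ((c ∨ not d) → (b ∨ b))) ∧ ((a → not b) → (not not c ∨ (not d → c)))) = min(1, 0.61) = 0.61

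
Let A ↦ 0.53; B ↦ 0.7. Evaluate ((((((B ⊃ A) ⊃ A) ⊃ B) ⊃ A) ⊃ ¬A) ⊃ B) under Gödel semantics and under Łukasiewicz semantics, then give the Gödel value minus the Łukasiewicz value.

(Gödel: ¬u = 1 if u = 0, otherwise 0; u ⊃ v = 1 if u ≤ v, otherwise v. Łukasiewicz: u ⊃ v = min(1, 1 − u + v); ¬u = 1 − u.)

0.24

Gödel evaluation:
  (B ⊃ A): 0.7 > 0.53, so result = 0.53
  ((B ⊃ A) ⊃ A): 0.53 ≤ 0.53, so result = 1
  (((B ⊃ A) ⊃ A) ⊃ B): 1 > 0.7, so result = 0.7
  ((((B ⊃ A) ⊃ A) ⊃ B) ⊃ A): 0.7 > 0.53, so result = 0.53
  ¬A: Gödel ¬ of 0.53 = 0 (operand ≠ 0)
  (((((B ⊃ A) ⊃ A) ⊃ B) ⊃ A) ⊃ ¬A): 0.53 > 0, so result = 0
  ((((((B ⊃ A) ⊃ A) ⊃ B) ⊃ A) ⊃ ¬A) ⊃ B): 0 ≤ 0.7, so result = 1
  Gödel value = 1
Łukasiewicz evaluation:
  (B ⊃ A): min(1, 1 − 0.7 + 0.53) = 0.83
  ((B ⊃ A) ⊃ A): min(1, 1 − 0.83 + 0.53) = 0.7
  (((B ⊃ A) ⊃ A) ⊃ B): min(1, 1 − 0.7 + 0.7) = 1
  ((((B ⊃ A) ⊃ A) ⊃ B) ⊃ A): min(1, 1 − 1 + 0.53) = 0.53
  ¬A: Łukasiewicz ¬ gives 1 − 0.53 = 0.47
  (((((B ⊃ A) ⊃ A) ⊃ B) ⊃ A) ⊃ ¬A): min(1, 1 − 0.53 + 0.47) = 0.94
  ((((((B ⊃ A) ⊃ A) ⊃ B) ⊃ A) ⊃ ¬A) ⊃ B): min(1, 1 − 0.94 + 0.7) = 0.76
  Łukasiewicz value = 0.76
Difference: 1 − 0.76 = 0.24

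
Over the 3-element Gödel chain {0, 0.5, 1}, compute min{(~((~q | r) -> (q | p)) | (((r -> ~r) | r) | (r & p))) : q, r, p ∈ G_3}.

0.50

The minimum is attained at q = 0, r = 0.5, p = 0.5:
  ~q: Gödel ¬ of 0 = 1 (operand is 0)
  (~q | r) = max(1, 0.5) = 1
  (q | p) = max(0, 0.5) = 0.5
  ((~q | r) -> (q | p)): 1 > 0.5, so result = 0.5
  ~((~q | r) -> (q | p)): Gödel ¬ of 0.5 = 0 (operand ≠ 0)
  ~r: Gödel ¬ of 0.5 = 0 (operand ≠ 0)
  (r -> ~r): 0.5 > 0, so result = 0
  ((r -> ~r) | r) = max(0, 0.5) = 0.5
  (r & p) = min(0.5, 0.5) = 0.5
  (((r -> ~r) | r) | (r & p)) = max(0.5, 0.5) = 0.5
  (~((~q | r) -> (q | p)) | (((r -> ~r) | r) | (r & p))) = max(0, 0.5) = 0.5
Checking all 27 assignments confirms none give a value below 0.50.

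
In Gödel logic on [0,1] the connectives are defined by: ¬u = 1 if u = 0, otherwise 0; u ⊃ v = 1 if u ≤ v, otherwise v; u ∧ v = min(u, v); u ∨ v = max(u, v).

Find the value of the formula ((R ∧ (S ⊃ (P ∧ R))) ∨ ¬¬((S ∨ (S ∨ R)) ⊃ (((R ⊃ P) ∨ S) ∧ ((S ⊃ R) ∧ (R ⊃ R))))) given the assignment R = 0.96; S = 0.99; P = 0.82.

1.00

(P ∧ R) = min(0.82, 0.96) = 0.82
(S ⊃ (P ∧ R)): 0.99 > 0.82, so result = 0.82
(R ∧ (S ⊃ (P ∧ R))) = min(0.96, 0.82) = 0.82
(S ∨ R) = max(0.99, 0.96) = 0.99
(S ∨ (S ∨ R)) = max(0.99, 0.99) = 0.99
(R ⊃ P): 0.96 > 0.82, so result = 0.82
((R ⊃ P) ∨ S) = max(0.82, 0.99) = 0.99
(S ⊃ R): 0.99 > 0.96, so result = 0.96
(R ⊃ R): 0.96 ≤ 0.96, so result = 1
((S ⊃ R) ∧ (R ⊃ R)) = min(0.96, 1) = 0.96
(((R ⊃ P) ∨ S) ∧ ((S ⊃ R) ∧ (R ⊃ R))) = min(0.99, 0.96) = 0.96
((S ∨ (S ∨ R)) ⊃ (((R ⊃ P) ∨ S) ∧ ((S ⊃ R) ∧ (R ⊃ R)))): 0.99 > 0.96, so result = 0.96
¬((S ∨ (S ∨ R)) ⊃ (((R ⊃ P) ∨ S) ∧ ((S ⊃ R) ∧ (R ⊃ R)))): Gödel ¬ of 0.96 = 0 (operand ≠ 0)
¬¬((S ∨ (S ∨ R)) ⊃ (((R ⊃ P) ∨ S) ∧ ((S ⊃ R) ∧ (R ⊃ R)))): Gödel ¬ of 0 = 1 (operand is 0)
((R ∧ (S ⊃ (P ∧ R))) ∨ ¬¬((S ∨ (S ∨ R)) ⊃ (((R ⊃ P) ∨ S) ∧ ((S ⊃ R) ∧ (R ⊃ R))))) = max(0.82, 1) = 1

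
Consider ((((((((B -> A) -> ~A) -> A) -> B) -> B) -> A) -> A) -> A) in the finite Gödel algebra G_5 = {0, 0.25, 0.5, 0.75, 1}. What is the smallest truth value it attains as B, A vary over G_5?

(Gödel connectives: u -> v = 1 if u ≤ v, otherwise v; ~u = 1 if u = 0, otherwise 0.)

The minimum is attained at B = 0.25, A = 0:
  (B -> A): 0.25 > 0, so result = 0
  ~A: Gödel ¬ of 0 = 1 (operand is 0)
  ((B -> A) -> ~A): 0 ≤ 1, so result = 1
  (((B -> A) -> ~A) -> A): 1 > 0, so result = 0
  ((((B -> A) -> ~A) -> A) -> B): 0 ≤ 0.25, so result = 1
  (((((B -> A) -> ~A) -> A) -> B) -> B): 1 > 0.25, so result = 0.25
  ((((((B -> A) -> ~A) -> A) -> B) -> B) -> A): 0.25 > 0, so result = 0
  (((((((B -> A) -> ~A) -> A) -> B) -> B) -> A) -> A): 0 ≤ 0, so result = 1
  ((((((((B -> A) -> ~A) -> A) -> B) -> B) -> A) -> A) -> A): 1 > 0, so result = 0
Checking all 25 assignments confirms none give a value below 0.00.

0.00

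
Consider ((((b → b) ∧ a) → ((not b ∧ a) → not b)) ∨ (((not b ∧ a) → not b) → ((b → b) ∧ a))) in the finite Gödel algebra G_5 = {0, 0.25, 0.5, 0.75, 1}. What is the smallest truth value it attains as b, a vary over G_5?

Every assignment gives 1. For instance at b = 0, a = 0:
  (b → b): 0 ≤ 0, so result = 1
  ((b → b) ∧ a) = min(1, 0) = 0
  not b: Gödel ¬ of 0 = 1 (operand is 0)
  (not b ∧ a) = min(1, 0) = 0
  not b: Gödel ¬ of 0 = 1 (operand is 0)
  ((not b ∧ a) → not b): 0 ≤ 1, so result = 1
  (((b → b) ∧ a) → ((not b ∧ a) → not b)): 0 ≤ 1, so result = 1
  not b: Gödel ¬ of 0 = 1 (operand is 0)
  (not b ∧ a) = min(1, 0) = 0
  not b: Gödel ¬ of 0 = 1 (operand is 0)
  ((not b ∧ a) → not b): 0 ≤ 1, so result = 1
  (b → b): 0 ≤ 0, so result = 1
  ((b → b) ∧ a) = min(1, 0) = 0
  (((not b ∧ a) → not b) → ((b → b) ∧ a)): 1 > 0, so result = 0
  ((((b → b) ∧ a) → ((not b ∧ a) → not b)) ∨ (((not b ∧ a) → not b) → ((b → b) ∧ a))) = max(1, 0) = 1
All 25 assignments give value 1 — the formula is a G_5-tautology.

1.00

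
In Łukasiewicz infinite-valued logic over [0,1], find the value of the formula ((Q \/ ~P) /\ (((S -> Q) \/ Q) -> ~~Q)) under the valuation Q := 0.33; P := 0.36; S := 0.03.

~P: Łukasiewicz ¬ gives 1 − 0.36 = 0.64
(Q \/ ~P) = max(0.33, 0.64) = 0.64
(S -> Q): min(1, 1 − 0.03 + 0.33) = 1
((S -> Q) \/ Q) = max(1, 0.33) = 1
~Q: Łukasiewicz ¬ gives 1 − 0.33 = 0.67
~~Q: Łukasiewicz ¬ gives 1 − 0.67 = 0.33
(((S -> Q) \/ Q) -> ~~Q): min(1, 1 − 1 + 0.33) = 0.33
((Q \/ ~P) /\ (((S -> Q) \/ Q) -> ~~Q)) = min(0.64, 0.33) = 0.33

0.33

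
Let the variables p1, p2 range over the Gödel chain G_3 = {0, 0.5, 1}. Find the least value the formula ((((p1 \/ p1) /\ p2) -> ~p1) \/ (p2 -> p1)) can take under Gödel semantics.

0.50

The minimum is attained at p1 = 0.5, p2 = 1:
  (p1 \/ p1) = max(0.5, 0.5) = 0.5
  ((p1 \/ p1) /\ p2) = min(0.5, 1) = 0.5
  ~p1: Gödel ¬ of 0.5 = 0 (operand ≠ 0)
  (((p1 \/ p1) /\ p2) -> ~p1): 0.5 > 0, so result = 0
  (p2 -> p1): 1 > 0.5, so result = 0.5
  ((((p1 \/ p1) /\ p2) -> ~p1) \/ (p2 -> p1)) = max(0, 0.5) = 0.5
Checking all 9 assignments confirms none give a value below 0.50.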